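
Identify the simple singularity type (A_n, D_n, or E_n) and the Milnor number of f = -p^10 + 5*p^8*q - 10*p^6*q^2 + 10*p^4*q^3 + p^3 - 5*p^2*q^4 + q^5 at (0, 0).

Type E_8, Milnor number mu = 8.

The Hessian of f at 0 has rank 0. Corank 2; j^3 = p^3 is a perfect cube, so E-series; the 5-jet and mu = 8 give E_8.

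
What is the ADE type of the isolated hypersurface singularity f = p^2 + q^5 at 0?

A_4

The Hessian of f at 0 has rank 1. Corank 1: A-series; mu = 4 gives A_4.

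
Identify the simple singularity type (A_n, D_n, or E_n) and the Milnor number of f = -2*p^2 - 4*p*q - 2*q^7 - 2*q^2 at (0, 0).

Type A_6, Milnor number mu = 6.

The Hessian of f at 0 has rank 1. Corank 1: A-series; mu = 6 gives A_6.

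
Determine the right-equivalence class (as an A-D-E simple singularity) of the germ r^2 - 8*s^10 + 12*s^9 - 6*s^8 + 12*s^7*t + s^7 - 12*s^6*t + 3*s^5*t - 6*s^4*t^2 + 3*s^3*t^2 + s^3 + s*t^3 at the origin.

E7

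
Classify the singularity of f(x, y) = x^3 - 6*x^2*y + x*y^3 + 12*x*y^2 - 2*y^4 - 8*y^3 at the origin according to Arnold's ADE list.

E_{7}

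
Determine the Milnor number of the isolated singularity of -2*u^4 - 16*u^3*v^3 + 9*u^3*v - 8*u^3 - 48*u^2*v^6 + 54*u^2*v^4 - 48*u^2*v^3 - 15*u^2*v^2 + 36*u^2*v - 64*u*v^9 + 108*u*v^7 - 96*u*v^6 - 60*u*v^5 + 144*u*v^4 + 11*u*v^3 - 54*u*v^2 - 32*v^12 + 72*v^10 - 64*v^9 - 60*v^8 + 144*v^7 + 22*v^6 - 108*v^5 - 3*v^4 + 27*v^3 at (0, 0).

The Hessian of f at 0 is [[0, 0], [0, 0]] with rank 0, so corank 2. A Groebner basis of the Jacobian ideal J(f) in C{u,v} is {768*u^2 - 2304*u*v + v^4 + 8*v^3 + 1728*v^2, u^3 + 180*u^2 - 540*u*v - 3*v^3/2 + 405*v^2, u^2*v + 88*u^2 - 264*u*v - 4*v^3/3 + 198*v^2, 32*u^2 + u*v^2 - 96*u*v - 7*v^3/6 + 72*v^2}; counting standard monomials gives mu = 7. Corank 2; j^3 = -(2*u - 3*v)^3 is a perfect cube, so E-series; the 4-jet and mu = 7 give E_7.

7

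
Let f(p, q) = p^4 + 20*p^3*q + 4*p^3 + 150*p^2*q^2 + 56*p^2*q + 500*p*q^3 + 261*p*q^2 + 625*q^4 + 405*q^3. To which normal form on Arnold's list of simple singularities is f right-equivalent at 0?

D5

The Hessian of f at 0 has rank 0. Corank 2; j^3 = (p + 5*q)*(2*p + 9*q)^2 has shape L^2 M (L != M), so D-series; mu = 5 gives D_5.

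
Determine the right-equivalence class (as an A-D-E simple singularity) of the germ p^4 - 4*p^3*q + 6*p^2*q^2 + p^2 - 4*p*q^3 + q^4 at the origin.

A3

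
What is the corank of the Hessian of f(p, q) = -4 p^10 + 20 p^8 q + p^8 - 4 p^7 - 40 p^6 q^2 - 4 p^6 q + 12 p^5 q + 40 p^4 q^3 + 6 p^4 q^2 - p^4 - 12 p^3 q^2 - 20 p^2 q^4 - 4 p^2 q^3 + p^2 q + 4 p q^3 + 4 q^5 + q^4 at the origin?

2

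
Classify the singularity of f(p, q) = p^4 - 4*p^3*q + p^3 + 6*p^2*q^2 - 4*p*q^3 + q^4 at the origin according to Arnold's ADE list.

E_6

The Hessian of f at 0 has rank 0. Corank 2; j^3 = p^3 is a perfect cube, so E-series; the 4-jet and mu = 6 give E_6.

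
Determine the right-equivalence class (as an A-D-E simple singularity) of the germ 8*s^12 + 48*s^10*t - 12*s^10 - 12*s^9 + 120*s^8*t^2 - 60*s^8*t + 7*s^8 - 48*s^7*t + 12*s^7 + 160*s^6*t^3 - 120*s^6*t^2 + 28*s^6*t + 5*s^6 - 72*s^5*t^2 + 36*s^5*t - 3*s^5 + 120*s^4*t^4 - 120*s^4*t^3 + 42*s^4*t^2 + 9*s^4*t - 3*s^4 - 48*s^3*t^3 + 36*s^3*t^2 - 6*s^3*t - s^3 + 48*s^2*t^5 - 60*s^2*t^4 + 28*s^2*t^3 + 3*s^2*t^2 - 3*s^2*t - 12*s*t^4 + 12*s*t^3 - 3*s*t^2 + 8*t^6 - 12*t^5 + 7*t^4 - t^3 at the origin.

E6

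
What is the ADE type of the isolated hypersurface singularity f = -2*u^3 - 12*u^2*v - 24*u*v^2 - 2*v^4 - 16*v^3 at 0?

The Hessian of f at 0 is [[0, 0], [0, 0]] with rank 0, so corank 2. A Groebner basis of the Jacobian ideal J(f) in C{u,v} is {v^3, u^2 + 4*u*v + 4*v^2}; counting standard monomials gives mu = 6. Corank 2; j^3 = -2*(u + 2*v)^3 is a perfect cube, so E-series; the 4-jet and mu = 6 give E_6.

E_6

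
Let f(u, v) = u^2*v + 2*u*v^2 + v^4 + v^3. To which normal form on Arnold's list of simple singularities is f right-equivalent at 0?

D_5

The Hessian of f at 0 has rank 0. Corank 2; j^3 = v*(u + v)^2 has shape L^2 M (L != M), so D-series; mu = 5 gives D_5.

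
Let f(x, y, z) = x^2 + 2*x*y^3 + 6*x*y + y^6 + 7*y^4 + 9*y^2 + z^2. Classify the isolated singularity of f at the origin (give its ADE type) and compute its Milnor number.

Type A_3, Milnor number mu = 3.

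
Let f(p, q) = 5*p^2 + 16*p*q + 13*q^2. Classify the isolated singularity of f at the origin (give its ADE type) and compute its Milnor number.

Type A_{1}, Milnor number mu = 1.

The Hessian of f at 0 is [[10, 16], [16, 26]] with rank 2, so corank 0. A Groebner basis of the Jacobian ideal J(f) in C{p,q} is {p, q}; counting standard monomials gives mu = 1. Corank 0: nondegenerate Morse point, so A_1.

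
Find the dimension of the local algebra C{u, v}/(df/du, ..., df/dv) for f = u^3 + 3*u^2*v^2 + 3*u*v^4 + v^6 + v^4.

The Hessian of f at 0 has rank 0. Corank 2; j^3 = u^3 is a perfect cube, so E-series; the 4-jet and mu = 6 give E_6.

6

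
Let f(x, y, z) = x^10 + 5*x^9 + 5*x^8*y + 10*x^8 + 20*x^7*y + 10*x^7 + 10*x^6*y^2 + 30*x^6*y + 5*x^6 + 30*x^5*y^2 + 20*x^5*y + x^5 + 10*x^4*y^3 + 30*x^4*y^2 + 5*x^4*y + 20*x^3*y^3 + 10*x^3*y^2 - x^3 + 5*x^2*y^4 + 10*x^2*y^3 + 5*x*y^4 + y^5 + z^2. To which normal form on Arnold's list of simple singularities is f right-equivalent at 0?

E_{8}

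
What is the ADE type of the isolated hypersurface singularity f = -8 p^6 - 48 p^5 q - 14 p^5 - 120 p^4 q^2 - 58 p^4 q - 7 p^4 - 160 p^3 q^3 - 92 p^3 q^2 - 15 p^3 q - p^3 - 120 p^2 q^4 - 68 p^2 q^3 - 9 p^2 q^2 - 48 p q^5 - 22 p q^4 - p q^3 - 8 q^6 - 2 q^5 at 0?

E_{7}

The Hessian of f at 0 has rank 0. Corank 2; j^3 = -p^3 is a perfect cube, so E-series; the 4-jet and mu = 7 give E_7.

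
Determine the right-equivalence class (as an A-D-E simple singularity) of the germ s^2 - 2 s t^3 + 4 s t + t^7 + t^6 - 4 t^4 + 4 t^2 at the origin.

A6

The Hessian of f at 0 is [[2, 4], [4, 8]] with rank 1, so corank 1. A Groebner basis of the Jacobian ideal J(f) in C{s,t} is {-s + t^3 - 2*t, s^2 + 4*s*t + 4*t^2}; counting standard monomials gives mu = 6. Corank 1: A-series; mu = 6 gives A_6.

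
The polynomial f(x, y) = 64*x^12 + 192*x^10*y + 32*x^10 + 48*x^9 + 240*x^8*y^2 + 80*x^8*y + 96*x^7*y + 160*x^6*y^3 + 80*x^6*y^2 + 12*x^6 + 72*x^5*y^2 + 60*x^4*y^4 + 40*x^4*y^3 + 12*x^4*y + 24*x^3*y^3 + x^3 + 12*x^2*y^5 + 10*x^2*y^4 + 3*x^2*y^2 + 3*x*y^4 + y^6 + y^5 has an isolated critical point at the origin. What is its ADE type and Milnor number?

The Hessian of f at 0 has rank 0. Corank 2; j^3 = x^3 is a perfect cube, so E-series; the 5-jet and mu = 8 give E_8.

Type E_{8}, Milnor number mu = 8.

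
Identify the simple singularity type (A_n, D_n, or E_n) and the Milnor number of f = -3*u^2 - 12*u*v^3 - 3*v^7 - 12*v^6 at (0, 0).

Type A_6, Milnor number mu = 6.

The Hessian of f at 0 has rank 1. Corank 1: A-series; mu = 6 gives A_6.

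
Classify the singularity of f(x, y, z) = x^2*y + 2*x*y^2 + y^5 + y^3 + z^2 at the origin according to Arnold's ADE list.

The Hessian of f at 0 has rank 1. Corank 2; j^3 = y*(x + y)^2 has shape L^2 M (L != M), so D-series; mu = 6 gives D_6.

D_6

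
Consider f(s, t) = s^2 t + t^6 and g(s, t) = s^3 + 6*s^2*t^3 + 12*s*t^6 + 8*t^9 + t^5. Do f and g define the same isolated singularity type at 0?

No.

The Hessian of f at 0 has rank 0. Corank 2; j^3 = s^2*t has shape L^2 M (L != M), so D-series; mu = 7 gives D_7. The Hessian of g at 0 has rank 0. Corank 2; j^3 = s^3 is a perfect cube, so E-series; the 5-jet and mu = 8 give E_8. f is D_7 but g is E_8, hence not right-equivalent.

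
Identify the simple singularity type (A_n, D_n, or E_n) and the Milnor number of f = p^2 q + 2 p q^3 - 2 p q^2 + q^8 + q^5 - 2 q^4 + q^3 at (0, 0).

The Hessian of f at 0 has rank 0. Corank 2; j^3 = q*(p - q)^2 has shape L^2 M (L != M), so D-series; mu = 9 gives D_9.

Type D_{9}, Milnor number mu = 9.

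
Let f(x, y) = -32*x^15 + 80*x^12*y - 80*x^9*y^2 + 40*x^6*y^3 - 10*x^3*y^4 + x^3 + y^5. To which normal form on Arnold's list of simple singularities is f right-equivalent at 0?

The Hessian of f at 0 is [[0, 0], [0, 0]] with rank 0, so corank 2. A Groebner basis of the Jacobian ideal J(f) in C{x,y} is {y^4, x^2}; counting standard monomials gives mu = 8. Corank 2; j^3 = x^3 is a perfect cube, so E-series; the 5-jet and mu = 8 give E_8.

E_{8}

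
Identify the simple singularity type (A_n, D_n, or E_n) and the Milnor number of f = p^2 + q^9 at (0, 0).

Type A_{8}, Milnor number mu = 8.

The Hessian of f at 0 has rank 1. Corank 1: A-series; mu = 8 gives A_8.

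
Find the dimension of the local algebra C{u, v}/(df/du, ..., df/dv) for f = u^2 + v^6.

5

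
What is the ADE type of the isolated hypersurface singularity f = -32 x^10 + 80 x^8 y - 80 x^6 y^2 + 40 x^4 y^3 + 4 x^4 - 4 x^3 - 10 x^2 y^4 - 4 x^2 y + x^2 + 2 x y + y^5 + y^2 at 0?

A_{4}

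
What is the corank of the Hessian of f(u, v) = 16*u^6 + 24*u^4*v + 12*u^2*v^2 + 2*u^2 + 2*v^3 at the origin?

1

The Hessian at 0 is [[4, 0], [0, 0]] of rank 1; hence corank 1.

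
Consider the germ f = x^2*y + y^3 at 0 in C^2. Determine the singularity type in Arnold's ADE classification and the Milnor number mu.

Type D_{4}, Milnor number mu = 4.

The Hessian of f at 0 is [[0, 0], [0, 0]] with rank 0, so corank 2. A Groebner basis of the Jacobian ideal J(f) in C{x,y} is {y^3, x^2 + 3*y^2, x*y}; counting standard monomials gives mu = 4. Corank 2; j^3 = y*(x^2 + y^2) splits into three distinct lines over C (the quadratic factor has nonzero discriminant), so D_4.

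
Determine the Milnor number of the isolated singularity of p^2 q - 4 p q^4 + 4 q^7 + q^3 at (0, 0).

4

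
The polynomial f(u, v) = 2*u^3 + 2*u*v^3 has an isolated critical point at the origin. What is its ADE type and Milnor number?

Type E7, Milnor number mu = 7.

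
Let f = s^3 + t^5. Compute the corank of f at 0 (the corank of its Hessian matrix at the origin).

Hessian at 0 has rank 0.

2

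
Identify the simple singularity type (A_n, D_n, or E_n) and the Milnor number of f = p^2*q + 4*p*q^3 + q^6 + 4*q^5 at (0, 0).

Type D7, Milnor number mu = 7.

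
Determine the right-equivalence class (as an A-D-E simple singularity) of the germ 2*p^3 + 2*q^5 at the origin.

The Hessian of f at 0 has rank 0. Corank 2; j^3 = 2*p^3 is a perfect cube, so E-series; the 5-jet and mu = 8 give E_8.

E8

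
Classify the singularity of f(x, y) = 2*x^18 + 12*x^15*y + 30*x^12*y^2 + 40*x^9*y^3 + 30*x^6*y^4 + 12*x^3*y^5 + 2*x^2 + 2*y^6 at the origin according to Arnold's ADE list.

A_5

The Hessian of f at 0 is [[4, 0], [0, 0]] with rank 1, so corank 1. A Groebner basis of the Jacobian ideal J(f) in C{x,y} is {y^5, x}; counting standard monomials gives mu = 5. Corank 1: A-series; mu = 5 gives A_5.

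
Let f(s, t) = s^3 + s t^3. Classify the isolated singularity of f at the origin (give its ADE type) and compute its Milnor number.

The Hessian of f at 0 is [[0, 0], [0, 0]] with rank 0, so corank 2. A Groebner basis of the Jacobian ideal J(f) in C{s,t} is {s^3, s*t^2, 3*s^2 + t^3}; counting standard monomials gives mu = 7. Corank 2; j^3 = s^3 is a perfect cube, so E-series; the 4-jet and mu = 7 give E_7.

Type E_7, Milnor number mu = 7.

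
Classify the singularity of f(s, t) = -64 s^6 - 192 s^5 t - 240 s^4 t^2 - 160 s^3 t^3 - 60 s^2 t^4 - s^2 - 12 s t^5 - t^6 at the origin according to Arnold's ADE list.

A_{5}

The Hessian of f at 0 has rank 1. Corank 1: A-series; mu = 5 gives A_5.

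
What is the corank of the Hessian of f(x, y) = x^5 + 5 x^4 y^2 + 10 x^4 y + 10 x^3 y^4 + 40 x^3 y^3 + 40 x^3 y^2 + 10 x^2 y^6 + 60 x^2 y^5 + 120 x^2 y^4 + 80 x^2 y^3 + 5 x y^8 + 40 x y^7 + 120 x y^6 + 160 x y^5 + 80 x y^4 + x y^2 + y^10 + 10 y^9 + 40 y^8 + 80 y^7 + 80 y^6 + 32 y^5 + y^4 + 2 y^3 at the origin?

2

Hessian at 0 has rank 0.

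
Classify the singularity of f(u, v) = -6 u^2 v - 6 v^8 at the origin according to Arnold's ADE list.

The Hessian of f at 0 is [[0, 0], [0, 0]] with rank 0, so corank 2. A Groebner basis of the Jacobian ideal J(f) in C{u,v} is {u^2/8 + v^7, u^3, u*v}; counting standard monomials gives mu = 9. Corank 2; j^3 = -6*u^2*v has shape L^2 M (L != M), so D-series; mu = 9 gives D_9.

D_{9}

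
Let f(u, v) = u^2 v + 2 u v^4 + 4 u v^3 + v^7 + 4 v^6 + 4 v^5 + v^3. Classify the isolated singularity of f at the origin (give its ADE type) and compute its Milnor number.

Type D_4, Milnor number mu = 4.

The Hessian of f at 0 has rank 0. Corank 2; j^3 = v*(u^2 + v^2) splits into three distinct lines over C (the quadratic factor has nonzero discriminant), so D_4.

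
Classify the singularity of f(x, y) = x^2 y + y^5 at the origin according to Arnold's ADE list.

The Hessian of f at 0 has rank 0. Corank 2; j^3 = x^2*y has shape L^2 M (L != M), so D-series; mu = 6 gives D_6.

D_6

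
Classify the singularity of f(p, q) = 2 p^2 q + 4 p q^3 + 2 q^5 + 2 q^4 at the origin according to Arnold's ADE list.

D_5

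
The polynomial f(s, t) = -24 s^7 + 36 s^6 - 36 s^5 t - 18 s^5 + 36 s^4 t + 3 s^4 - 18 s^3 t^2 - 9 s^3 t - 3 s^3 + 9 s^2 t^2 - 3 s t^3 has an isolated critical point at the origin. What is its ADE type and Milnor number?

Type E_{7}, Milnor number mu = 7.

The Hessian of f at 0 is [[0, 0], [0, 0]] with rank 0, so corank 2. A Groebner basis of the Jacobian ideal J(f) in C{s,t} is {3*s^2 + t^4 + t^3, s^3, s^2*t - s^2 - t^3/3, -2*s^2 + s*t^2 - 2*t^3/3}; counting standard monomials gives mu = 7. Corank 2; j^3 = -3*s^3 is a perfect cube, so E-series; the 4-jet and mu = 7 give E_7.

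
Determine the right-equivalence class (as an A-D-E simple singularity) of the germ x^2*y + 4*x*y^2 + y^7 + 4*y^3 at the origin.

The Hessian of f at 0 has rank 0. Corank 2; j^3 = y*(x + 2*y)^2 has shape L^2 M (L != M), so D-series; mu = 8 gives D_8.

D_8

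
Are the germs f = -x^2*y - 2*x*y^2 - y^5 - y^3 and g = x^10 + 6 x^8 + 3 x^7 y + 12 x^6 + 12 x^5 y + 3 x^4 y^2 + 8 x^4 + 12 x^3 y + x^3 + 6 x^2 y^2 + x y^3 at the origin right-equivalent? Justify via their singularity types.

No.

The Hessian of f at 0 has rank 0. Corank 2; j^3 = -y*(x + y)^2 has shape L^2 M (L != M), so D-series; mu = 6 gives D_6. The Hessian of g at 0 has rank 0. Corank 2; j^3 = x^3 is a perfect cube, so E-series; the 4-jet and mu = 7 give E_7. f is D_6 but g is E_7, hence not right-equivalent.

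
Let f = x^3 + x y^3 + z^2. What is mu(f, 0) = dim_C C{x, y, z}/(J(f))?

7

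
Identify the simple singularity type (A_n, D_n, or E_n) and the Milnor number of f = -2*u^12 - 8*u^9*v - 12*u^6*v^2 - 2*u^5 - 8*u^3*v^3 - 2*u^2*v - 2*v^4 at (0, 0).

The Hessian of f at 0 is [[0, 0], [0, 0]] with rank 0, so corank 2. A Groebner basis of the Jacobian ideal J(f) in C{u,v} is {u^3, u^2/4 + v^3, u*v}; counting standard monomials gives mu = 5. Corank 2; j^3 = -2*u^2*v has shape L^2 M (L != M), so D-series; mu = 5 gives D_5.

Type D_5, Milnor number mu = 5.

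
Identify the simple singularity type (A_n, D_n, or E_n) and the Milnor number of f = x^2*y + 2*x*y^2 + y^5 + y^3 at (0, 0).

The Hessian of f at 0 has rank 0. Corank 2; j^3 = y*(x + y)^2 has shape L^2 M (L != M), so D-series; mu = 6 gives D_6.

Type D6, Milnor number mu = 6.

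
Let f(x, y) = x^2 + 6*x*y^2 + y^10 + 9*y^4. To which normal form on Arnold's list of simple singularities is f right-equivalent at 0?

The Hessian of f at 0 has rank 1. Corank 1: A-series; mu = 9 gives A_9.

A_{9}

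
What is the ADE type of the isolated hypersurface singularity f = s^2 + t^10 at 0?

The Hessian of f at 0 is [[2, 0], [0, 0]] with rank 1, so corank 1. A Groebner basis of the Jacobian ideal J(f) in C{s,t} is {t^9, s}; counting standard monomials gives mu = 9. Corank 1: A-series; mu = 9 gives A_9.

A_9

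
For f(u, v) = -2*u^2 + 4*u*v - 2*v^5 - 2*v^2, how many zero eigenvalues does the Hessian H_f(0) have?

1

Hessian at 0 has rank 1.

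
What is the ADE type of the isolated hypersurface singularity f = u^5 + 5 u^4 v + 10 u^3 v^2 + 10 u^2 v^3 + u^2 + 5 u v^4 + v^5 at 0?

A4

The Hessian of f at 0 has rank 1. Corank 1: A-series; mu = 4 gives A_4.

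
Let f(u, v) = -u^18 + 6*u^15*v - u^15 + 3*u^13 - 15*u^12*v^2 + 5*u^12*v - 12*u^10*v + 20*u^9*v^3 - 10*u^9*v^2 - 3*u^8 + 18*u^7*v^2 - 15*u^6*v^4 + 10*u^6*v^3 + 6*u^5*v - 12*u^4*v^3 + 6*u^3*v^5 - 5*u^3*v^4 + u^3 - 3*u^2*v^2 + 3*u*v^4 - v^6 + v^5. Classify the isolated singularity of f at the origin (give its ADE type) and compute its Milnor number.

The Hessian of f at 0 is [[0, 0], [0, 0]] with rank 0, so corank 2. A Groebner basis of the Jacobian ideal J(f) in C{u,v} is {v^4, u^3, -u^2/2 + u*v^2}; counting standard monomials gives mu = 8. Corank 2; j^3 = u^3 is a perfect cube, so E-series; the 5-jet and mu = 8 give E_8.

Type E_8, Milnor number mu = 8.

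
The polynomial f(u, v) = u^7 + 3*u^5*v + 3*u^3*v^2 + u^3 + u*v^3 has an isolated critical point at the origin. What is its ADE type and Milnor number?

Type E_{7}, Milnor number mu = 7.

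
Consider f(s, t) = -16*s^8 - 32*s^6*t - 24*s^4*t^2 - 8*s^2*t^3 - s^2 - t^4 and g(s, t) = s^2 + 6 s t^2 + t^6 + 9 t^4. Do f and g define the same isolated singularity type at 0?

The Hessian of f at 0 has rank 1. Corank 1: A-series; mu = 3 gives A_3. The Hessian of g at 0 has rank 1. Corank 1: A-series; mu = 5 gives A_5. f is A_3 but g is A_5, hence not right-equivalent.

No.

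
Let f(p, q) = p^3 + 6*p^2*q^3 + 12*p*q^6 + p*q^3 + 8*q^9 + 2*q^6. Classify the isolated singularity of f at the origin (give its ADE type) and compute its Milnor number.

Type E7, Milnor number mu = 7.

The Hessian of f at 0 has rank 0. Corank 2; j^3 = p^3 is a perfect cube, so E-series; the 4-jet and mu = 7 give E_7.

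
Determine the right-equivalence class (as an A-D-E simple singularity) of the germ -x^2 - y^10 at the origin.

The Hessian of f at 0 is [[-2, 0], [0, 0]] with rank 1, so corank 1. A Groebner basis of the Jacobian ideal J(f) in C{x,y} is {y^9, x}; counting standard monomials gives mu = 9. Corank 1: A-series; mu = 9 gives A_9.

A9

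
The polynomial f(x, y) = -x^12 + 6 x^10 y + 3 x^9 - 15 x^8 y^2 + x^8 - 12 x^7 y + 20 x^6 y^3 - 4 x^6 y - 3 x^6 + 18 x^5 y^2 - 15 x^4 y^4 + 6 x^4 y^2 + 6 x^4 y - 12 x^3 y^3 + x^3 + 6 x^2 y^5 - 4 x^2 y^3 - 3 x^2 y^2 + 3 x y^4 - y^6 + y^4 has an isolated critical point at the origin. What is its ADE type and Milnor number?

Type E6, Milnor number mu = 6.

The Hessian of f at 0 has rank 0. Corank 2; j^3 = x^3 is a perfect cube, so E-series; the 4-jet and mu = 6 give E_6.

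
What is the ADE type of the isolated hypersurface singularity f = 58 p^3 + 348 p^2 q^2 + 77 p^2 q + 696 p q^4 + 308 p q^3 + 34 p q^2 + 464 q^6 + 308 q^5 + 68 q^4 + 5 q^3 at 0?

The Hessian of f at 0 has rank 0. Corank 2; j^3 = (2*p + q)*(29*p^2 + 24*p*q + 5*q^2) splits into three distinct lines over C (the quadratic factor has nonzero discriminant), so D_4.

D_4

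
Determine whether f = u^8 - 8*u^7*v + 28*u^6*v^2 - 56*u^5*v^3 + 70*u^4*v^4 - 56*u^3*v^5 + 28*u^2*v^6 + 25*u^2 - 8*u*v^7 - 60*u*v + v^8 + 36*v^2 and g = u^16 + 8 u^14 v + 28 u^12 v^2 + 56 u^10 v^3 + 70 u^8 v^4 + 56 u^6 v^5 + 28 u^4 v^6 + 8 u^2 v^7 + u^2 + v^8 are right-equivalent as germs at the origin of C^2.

Yes.

The Hessian of f at 0 has rank 1. Corank 1: A-series; mu = 7 gives A_7. The Hessian of g at 0 has rank 1. Corank 1: A-series; mu = 7 gives A_7. Both have type A_7, hence right-equivalent.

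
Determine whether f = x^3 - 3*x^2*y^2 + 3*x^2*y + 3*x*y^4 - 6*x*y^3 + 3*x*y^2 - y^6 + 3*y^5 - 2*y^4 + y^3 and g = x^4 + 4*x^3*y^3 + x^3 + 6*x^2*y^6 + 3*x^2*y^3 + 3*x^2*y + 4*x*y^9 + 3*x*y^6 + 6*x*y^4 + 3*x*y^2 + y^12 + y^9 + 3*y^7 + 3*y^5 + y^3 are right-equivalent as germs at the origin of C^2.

Yes.

The Hessian of f at 0 has rank 0. Corank 2; j^3 = (x + y)^3 is a perfect cube, so E-series; the 4-jet and mu = 6 give E_6. The Hessian of g at 0 has rank 0. Corank 2; j^3 = (x + y)^3 is a perfect cube, so E-series; the 4-jet and mu = 6 give E_6. Both have type E_6, hence right-equivalent.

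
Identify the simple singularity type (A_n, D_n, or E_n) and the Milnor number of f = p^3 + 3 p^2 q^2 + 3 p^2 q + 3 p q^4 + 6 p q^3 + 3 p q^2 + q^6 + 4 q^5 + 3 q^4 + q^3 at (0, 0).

Type E_8, Milnor number mu = 8.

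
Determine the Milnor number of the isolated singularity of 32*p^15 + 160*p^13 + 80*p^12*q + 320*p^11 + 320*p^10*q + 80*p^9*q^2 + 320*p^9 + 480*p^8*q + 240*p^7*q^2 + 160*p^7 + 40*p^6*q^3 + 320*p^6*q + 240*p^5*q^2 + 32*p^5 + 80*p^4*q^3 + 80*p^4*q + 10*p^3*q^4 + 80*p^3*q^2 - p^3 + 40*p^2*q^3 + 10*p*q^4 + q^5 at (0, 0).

8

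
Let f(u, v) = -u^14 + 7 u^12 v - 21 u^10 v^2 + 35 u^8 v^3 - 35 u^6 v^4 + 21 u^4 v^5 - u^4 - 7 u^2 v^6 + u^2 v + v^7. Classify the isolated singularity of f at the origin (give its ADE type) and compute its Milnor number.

The Hessian of f at 0 is [[0, 0], [0, 0]] with rank 0, so corank 2. A Groebner basis of the Jacobian ideal J(f) in C{u,v} is {u^2/7 + v^6, u^3, u*v}; counting standard monomials gives mu = 8. Corank 2; j^3 = u^2*v has shape L^2 M (L != M), so D-series; mu = 8 gives D_8.

Type D_{8}, Milnor number mu = 8.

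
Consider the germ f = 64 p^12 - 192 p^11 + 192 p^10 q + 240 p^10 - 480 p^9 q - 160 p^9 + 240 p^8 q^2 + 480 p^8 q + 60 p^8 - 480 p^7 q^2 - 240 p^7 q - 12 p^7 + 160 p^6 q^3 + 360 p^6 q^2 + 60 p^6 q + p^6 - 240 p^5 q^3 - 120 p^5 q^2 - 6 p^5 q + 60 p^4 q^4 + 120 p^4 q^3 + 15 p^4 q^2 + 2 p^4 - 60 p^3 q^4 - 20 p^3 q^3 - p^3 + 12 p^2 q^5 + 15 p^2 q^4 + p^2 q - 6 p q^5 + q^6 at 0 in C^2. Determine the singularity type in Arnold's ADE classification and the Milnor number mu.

The Hessian of f at 0 is [[0, 0], [0, 0]] with rank 0, so corank 2. A Groebner basis of the Jacobian ideal J(f) in C{p,q} is {p*q/6 + q^5, p*q^2, p^2 - p*q}; counting standard monomials gives mu = 7. Corank 2; j^3 = -p^2*(p - q) has shape L^2 M (L != M), so D-series; mu = 7 gives D_7.

Type D_{7}, Milnor number mu = 7.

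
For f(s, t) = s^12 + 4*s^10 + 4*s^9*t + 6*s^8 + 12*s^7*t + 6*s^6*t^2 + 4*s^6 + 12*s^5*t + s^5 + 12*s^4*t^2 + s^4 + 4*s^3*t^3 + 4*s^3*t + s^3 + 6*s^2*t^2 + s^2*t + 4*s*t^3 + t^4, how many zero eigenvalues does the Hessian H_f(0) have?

The Hessian at 0 is [[0, 0], [0, 0]] of rank 0; hence corank 2.

2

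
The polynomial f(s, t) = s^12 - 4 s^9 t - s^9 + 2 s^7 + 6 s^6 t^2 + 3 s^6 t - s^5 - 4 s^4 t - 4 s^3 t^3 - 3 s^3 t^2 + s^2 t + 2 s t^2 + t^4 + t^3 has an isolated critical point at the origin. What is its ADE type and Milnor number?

The Hessian of f at 0 has rank 0. Corank 2; j^3 = t*(s + t)^2 has shape L^2 M (L != M), so D-series; mu = 5 gives D_5.

Type D_5, Milnor number mu = 5.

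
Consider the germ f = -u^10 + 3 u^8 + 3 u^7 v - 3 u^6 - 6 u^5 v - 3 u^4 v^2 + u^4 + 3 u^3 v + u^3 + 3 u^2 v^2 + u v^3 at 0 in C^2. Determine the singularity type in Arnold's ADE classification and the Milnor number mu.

The Hessian of f at 0 is [[0, 0], [0, 0]] with rank 0, so corank 2. A Groebner basis of the Jacobian ideal J(f) in C{u,v} is {3*u^2 + v^4 + v^3, u^3, u^2*v - u^2 - v^3/3, 2*u^2 + u*v^2 + 2*v^3/3}; counting standard monomials gives mu = 7. Corank 2; j^3 = u^3 is a perfect cube, so E-series; the 4-jet and mu = 7 give E_7.

Type E7, Milnor number mu = 7.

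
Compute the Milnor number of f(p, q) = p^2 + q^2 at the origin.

The Hessian of f at 0 is [[2, 0], [0, 2]] with rank 2, so corank 0. A Groebner basis of the Jacobian ideal J(f) in C{p,q} is {p, q}; counting standard monomials gives mu = 1. Corank 0: nondegenerate Morse point, so A_1.

1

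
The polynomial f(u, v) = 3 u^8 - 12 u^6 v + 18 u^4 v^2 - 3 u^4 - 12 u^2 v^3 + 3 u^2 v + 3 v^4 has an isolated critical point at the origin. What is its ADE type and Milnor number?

The Hessian of f at 0 has rank 0. Corank 2; j^3 = 3*u^2*v has shape L^2 M (L != M), so D-series; mu = 5 gives D_5.

Type D5, Milnor number mu = 5.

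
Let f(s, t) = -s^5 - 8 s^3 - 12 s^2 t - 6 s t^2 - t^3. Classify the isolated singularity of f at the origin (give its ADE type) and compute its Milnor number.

The Hessian of f at 0 has rank 0. Corank 2; j^3 = -(2*s + t)^3 is a perfect cube, so E-series; the 5-jet and mu = 8 give E_8.

Type E_8, Milnor number mu = 8.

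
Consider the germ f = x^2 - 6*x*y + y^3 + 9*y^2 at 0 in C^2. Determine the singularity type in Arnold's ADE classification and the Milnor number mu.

Type A2, Milnor number mu = 2.

The Hessian of f at 0 has rank 1. Corank 1: A-series; mu = 2 gives A_2.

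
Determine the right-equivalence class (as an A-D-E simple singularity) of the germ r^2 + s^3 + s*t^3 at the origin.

The Hessian of f at 0 is [[0, 0, 0], [0, 0, 0], [0, 0, 2]] with rank 1, so corank 2. A Groebner basis of the Jacobian ideal J(f) in C{s,t,r} is {s^3, s*t^2, 3*s^2 + t^3, r}; counting standard monomials gives mu = 7. Corank 2; j^3 = s^3 is a perfect cube, so E-series; the 4-jet and mu = 7 give E_7.

E_7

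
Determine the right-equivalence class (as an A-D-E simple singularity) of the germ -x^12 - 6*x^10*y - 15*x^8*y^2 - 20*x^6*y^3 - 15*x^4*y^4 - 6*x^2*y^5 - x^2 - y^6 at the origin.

The Hessian of f at 0 is [[-2, 0], [0, 0]] with rank 1, so corank 1. A Groebner basis of the Jacobian ideal J(f) in C{x,y} is {y^5, x}; counting standard monomials gives mu = 5. Corank 1: A-series; mu = 5 gives A_5.

A_{5}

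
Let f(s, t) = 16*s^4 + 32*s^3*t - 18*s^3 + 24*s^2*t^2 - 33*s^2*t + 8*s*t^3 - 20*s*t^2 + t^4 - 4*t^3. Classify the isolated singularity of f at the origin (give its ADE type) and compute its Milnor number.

The Hessian of f at 0 has rank 0. Corank 2; j^3 = -(2*s + t)*(3*s + 2*t)^2 has shape L^2 M (L != M), so D-series; mu = 5 gives D_5.

Type D_{5}, Milnor number mu = 5.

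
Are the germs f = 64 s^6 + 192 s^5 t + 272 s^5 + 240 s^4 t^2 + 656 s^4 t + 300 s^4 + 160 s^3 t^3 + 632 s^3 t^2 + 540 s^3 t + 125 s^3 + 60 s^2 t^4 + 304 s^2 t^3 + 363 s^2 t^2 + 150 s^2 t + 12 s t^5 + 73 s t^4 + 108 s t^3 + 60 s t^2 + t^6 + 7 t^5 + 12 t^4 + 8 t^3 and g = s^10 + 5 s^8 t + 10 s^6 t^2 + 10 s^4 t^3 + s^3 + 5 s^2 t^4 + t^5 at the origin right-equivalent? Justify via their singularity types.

Yes.

The Hessian of f at 0 has rank 0. Corank 2; j^3 = (5*s + 2*t)^3 is a perfect cube, so E-series; the 5-jet and mu = 8 give E_8. The Hessian of g at 0 has rank 0. Corank 2; j^3 = s^3 is a perfect cube, so E-series; the 5-jet and mu = 8 give E_8. Both have type E_8, hence right-equivalent.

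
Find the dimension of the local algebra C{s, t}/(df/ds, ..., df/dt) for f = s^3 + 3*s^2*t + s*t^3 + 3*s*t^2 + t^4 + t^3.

The Hessian of f at 0 has rank 0. Corank 2; j^3 = (s + t)^3 is a perfect cube, so E-series; the 4-jet and mu = 7 give E_7.

7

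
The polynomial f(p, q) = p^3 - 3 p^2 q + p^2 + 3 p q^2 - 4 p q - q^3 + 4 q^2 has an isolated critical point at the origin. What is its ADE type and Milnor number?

The Hessian of f at 0 is [[2, -4], [-4, 8]] with rank 1, so corank 1. A Groebner basis of the Jacobian ideal J(f) in C{p,q} is {q^2, p - 2*q}; counting standard monomials gives mu = 2. Corank 1: A-series; mu = 2 gives A_2.

Type A_{2}, Milnor number mu = 2.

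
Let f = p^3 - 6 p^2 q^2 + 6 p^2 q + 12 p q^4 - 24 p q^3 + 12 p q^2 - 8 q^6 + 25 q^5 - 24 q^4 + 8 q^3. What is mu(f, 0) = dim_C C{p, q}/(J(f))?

8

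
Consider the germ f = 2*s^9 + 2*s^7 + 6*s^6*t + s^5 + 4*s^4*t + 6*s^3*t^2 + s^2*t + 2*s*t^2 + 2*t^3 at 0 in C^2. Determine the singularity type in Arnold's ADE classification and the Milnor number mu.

Type D_4, Milnor number mu = 4.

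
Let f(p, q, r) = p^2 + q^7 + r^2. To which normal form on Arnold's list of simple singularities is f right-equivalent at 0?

The Hessian of f at 0 is [[2, 0, 0], [0, 0, 0], [0, 0, 2]] with rank 2, so corank 1. A Groebner basis of the Jacobian ideal J(f) in C{p,q,r} is {q^6, p, r}; counting standard monomials gives mu = 6. Corank 1: A-series; mu = 6 gives A_6.

A6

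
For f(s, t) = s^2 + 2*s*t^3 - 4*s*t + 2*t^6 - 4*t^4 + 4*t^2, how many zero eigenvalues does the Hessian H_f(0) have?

The Hessian at 0 is [[2, -4], [-4, 8]] of rank 1; hence corank 1.

1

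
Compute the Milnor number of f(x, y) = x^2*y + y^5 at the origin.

The Hessian of f at 0 is [[0, 0], [0, 0]] with rank 0, so corank 2. A Groebner basis of the Jacobian ideal J(f) in C{x,y} is {x^2/5 + y^4, x^3, x*y}; counting standard monomials gives mu = 6. Corank 2; j^3 = x^2*y has shape L^2 M (L != M), so D-series; mu = 6 gives D_6.

6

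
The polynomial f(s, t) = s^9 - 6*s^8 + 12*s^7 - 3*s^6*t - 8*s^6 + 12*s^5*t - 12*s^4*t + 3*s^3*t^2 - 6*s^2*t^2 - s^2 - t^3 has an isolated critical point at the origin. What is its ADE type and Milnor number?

Type A_2, Milnor number mu = 2.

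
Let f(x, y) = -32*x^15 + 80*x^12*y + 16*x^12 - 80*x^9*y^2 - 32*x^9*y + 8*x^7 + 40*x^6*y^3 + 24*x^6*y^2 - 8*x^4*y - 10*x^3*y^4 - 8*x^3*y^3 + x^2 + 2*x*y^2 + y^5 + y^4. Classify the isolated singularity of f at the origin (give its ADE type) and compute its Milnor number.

Type A4, Milnor number mu = 4.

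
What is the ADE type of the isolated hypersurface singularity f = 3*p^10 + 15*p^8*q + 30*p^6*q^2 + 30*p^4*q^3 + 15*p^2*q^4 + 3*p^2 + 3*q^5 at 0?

A_{4}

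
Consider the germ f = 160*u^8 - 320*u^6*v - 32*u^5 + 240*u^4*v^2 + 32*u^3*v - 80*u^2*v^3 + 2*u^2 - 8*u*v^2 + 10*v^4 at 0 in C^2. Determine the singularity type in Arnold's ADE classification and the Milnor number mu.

Type A3, Milnor number mu = 3.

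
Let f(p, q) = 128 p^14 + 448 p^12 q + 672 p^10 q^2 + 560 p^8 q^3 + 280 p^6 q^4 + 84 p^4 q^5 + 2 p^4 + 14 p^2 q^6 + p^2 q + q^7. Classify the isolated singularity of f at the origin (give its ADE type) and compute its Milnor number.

Type D8, Milnor number mu = 8.

The Hessian of f at 0 has rank 0. Corank 2; j^3 = p^2*q has shape L^2 M (L != M), so D-series; mu = 8 gives D_8.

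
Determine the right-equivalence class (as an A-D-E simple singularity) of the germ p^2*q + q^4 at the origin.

D_5

The Hessian of f at 0 is [[0, 0], [0, 0]] with rank 0, so corank 2. A Groebner basis of the Jacobian ideal J(f) in C{p,q} is {p^3, p^2/4 + q^3, p*q}; counting standard monomials gives mu = 5. Corank 2; j^3 = p^2*q has shape L^2 M (L != M), so D-series; mu = 5 gives D_5.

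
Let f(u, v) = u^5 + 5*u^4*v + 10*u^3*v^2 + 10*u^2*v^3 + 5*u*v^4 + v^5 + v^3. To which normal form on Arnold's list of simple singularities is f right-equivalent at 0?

E_{8}

The Hessian of f at 0 has rank 0. Corank 2; j^3 = v^3 is a perfect cube, so E-series; the 5-jet and mu = 8 give E_8.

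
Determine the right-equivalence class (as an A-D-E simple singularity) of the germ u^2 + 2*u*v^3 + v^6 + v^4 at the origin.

A_{3}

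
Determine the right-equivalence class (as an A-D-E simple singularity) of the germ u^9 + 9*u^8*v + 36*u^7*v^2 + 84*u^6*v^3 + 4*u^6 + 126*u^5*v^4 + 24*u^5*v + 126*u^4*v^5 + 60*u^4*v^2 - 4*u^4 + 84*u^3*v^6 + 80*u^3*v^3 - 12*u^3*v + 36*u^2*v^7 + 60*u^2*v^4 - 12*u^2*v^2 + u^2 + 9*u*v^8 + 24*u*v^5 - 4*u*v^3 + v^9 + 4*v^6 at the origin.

A8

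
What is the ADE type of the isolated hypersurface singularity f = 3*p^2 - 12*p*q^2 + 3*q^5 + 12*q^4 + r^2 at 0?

A_4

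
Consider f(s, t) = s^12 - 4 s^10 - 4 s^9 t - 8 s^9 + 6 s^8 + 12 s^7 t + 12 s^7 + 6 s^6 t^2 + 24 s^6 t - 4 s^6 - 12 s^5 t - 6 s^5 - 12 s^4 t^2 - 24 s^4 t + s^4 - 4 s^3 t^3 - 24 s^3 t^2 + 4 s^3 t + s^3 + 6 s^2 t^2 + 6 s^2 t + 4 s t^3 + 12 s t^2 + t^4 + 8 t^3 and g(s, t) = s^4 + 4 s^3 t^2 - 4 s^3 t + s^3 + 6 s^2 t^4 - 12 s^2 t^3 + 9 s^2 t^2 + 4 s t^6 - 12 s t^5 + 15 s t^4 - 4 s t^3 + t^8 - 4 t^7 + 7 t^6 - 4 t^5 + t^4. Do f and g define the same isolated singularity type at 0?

The Hessian of f at 0 is [[0, 0], [0, 0]] with rank 0, so corank 2. A Groebner basis of the Jacobian ideal J(f) in C{s,t} is {t^4, s*t^2 + 5*t^3/3, s^2 + 4*s*t + 4*t^2}; counting standard monomials gives mu = 6. Corank 2; j^3 = (s + 2*t)^3 is a perfect cube, so E-series; the 4-jet and mu = 6 give E_6. The Hessian of g at 0 is [[0, 0], [0, 0]] with rank 0, so corank 2. A Groebner basis of the Jacobian ideal J(g) in C{s,t} is {s^3, s^2*t, s^2/2 + s*t^2, 3*s^2/2 + t^3}; counting standard monomials gives mu = 6. Corank 2; j^3 = s^3 is a perfect cube, so E-series; the 4-jet and mu = 6 give E_6. Both have type E_6, hence right-equivalent.

Yes.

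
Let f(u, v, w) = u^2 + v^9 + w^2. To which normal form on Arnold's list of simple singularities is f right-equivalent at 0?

The Hessian of f at 0 has rank 2. Corank 1: A-series; mu = 8 gives A_8.

A_{8}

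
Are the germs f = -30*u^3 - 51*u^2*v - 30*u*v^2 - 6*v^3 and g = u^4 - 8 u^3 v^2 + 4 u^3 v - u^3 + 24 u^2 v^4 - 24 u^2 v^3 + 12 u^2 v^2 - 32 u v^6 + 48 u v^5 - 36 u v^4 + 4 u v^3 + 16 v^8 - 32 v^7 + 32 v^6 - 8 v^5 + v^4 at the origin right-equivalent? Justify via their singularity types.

The Hessian of f at 0 is [[0, 0], [0, 0]] with rank 0, so corank 2. A Groebner basis of the Jacobian ideal J(f) in C{u,v} is {v^3, u^2 - 2*v^2/11, u*v + 5*v^2/11}; counting standard monomials gives mu = 4. Corank 2; j^3 = -3*(2*u + v)*(5*u^2 + 6*u*v + 2*v^2) splits into three distinct lines over C (the quadratic factor has nonzero discriminant), so D_4. The Hessian of g at 0 is [[0, 0], [0, 0]] with rank 0, so corank 2. A Groebner basis of the Jacobian ideal J(g) in C{u,v} is {u^3, u^2*v, -u^2/4 + u*v^2, 3*u^2/4 + v^3}; counting standard monomials gives mu = 6. Corank 2; j^3 = -u^3 is a perfect cube, so E-series; the 4-jet and mu = 6 give E_6. f is D_4 but g is E_6, hence not right-equivalent.

No.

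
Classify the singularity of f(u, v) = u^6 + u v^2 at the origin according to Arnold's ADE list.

D_7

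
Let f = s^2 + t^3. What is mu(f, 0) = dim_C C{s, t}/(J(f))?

2

The Hessian of f at 0 has rank 1. Corank 1: A-series; mu = 2 gives A_2.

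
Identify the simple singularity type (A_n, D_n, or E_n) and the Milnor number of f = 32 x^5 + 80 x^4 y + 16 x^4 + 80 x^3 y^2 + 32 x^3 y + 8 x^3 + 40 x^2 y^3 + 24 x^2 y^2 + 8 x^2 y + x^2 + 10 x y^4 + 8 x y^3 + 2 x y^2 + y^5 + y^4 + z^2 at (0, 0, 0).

Type A_4, Milnor number mu = 4.

The Hessian of f at 0 has rank 2. Corank 1: A-series; mu = 4 gives A_4.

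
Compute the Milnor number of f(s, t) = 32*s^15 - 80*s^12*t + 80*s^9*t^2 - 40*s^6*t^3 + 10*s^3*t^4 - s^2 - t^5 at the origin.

4

The Hessian of f at 0 has rank 1. Corank 1: A-series; mu = 4 gives A_4.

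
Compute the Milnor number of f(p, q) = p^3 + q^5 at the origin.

8

The Hessian of f at 0 is [[0, 0], [0, 0]] with rank 0, so corank 2. A Groebner basis of the Jacobian ideal J(f) in C{p,q} is {q^4, p^2}; counting standard monomials gives mu = 8. Corank 2; j^3 = p^3 is a perfect cube, so E-series; the 5-jet and mu = 8 give E_8.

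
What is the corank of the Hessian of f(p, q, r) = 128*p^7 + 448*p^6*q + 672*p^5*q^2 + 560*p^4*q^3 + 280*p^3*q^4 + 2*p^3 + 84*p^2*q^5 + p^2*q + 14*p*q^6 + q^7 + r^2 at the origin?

2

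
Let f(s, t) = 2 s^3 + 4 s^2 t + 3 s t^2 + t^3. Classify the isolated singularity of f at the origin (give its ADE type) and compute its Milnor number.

Type D_{4}, Milnor number mu = 4.

The Hessian of f at 0 is [[0, 0], [0, 0]] with rank 0, so corank 2. A Groebner basis of the Jacobian ideal J(f) in C{s,t} is {t^3, s^2 - 3*t^2/2, s*t + 3*t^2/2}; counting standard monomials gives mu = 4. Corank 2; j^3 = (s + t)*(2*s^2 + 2*s*t + t^2) splits into three distinct lines over C (the quadratic factor has nonzero discriminant), so D_4.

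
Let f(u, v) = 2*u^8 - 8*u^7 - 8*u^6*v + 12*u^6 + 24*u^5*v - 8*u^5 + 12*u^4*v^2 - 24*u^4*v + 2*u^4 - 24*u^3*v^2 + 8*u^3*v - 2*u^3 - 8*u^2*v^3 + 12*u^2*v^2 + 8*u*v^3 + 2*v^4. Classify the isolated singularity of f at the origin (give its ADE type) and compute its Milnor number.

Type E_6, Milnor number mu = 6.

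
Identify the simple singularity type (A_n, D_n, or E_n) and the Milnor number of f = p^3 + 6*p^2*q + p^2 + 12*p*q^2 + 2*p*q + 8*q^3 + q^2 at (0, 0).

Type A_2, Milnor number mu = 2.

The Hessian of f at 0 has rank 1. Corank 1: A-series; mu = 2 gives A_2.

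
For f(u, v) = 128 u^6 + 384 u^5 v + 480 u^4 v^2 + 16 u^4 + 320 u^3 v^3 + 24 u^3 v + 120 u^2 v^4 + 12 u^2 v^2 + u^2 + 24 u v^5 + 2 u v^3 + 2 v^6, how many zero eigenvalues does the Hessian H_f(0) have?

1

The Hessian at 0 is [[2, 0], [0, 0]] of rank 1; hence corank 1.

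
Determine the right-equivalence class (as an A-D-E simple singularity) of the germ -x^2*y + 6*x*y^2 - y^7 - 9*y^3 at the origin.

D_8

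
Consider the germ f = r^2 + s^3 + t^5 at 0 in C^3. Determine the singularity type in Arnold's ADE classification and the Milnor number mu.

Type E8, Milnor number mu = 8.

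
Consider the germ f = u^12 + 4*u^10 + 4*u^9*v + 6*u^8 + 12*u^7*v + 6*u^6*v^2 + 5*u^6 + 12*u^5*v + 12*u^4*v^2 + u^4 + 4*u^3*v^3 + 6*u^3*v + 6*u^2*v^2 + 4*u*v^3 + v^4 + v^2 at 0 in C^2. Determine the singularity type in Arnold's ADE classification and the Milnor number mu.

The Hessian of f at 0 has rank 1. Corank 1: A-series; mu = 3 gives A_3.

Type A_{3}, Milnor number mu = 3.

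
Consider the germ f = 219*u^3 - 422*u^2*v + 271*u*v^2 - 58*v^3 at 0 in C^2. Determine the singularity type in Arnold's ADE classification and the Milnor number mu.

Type D_4, Milnor number mu = 4.

The Hessian of f at 0 has rank 0. Corank 2; j^3 = (3*u - 2*v)*(73*u^2 - 92*u*v + 29*v^2) splits into three distinct lines over C (the quadratic factor has nonzero discriminant), so D_4.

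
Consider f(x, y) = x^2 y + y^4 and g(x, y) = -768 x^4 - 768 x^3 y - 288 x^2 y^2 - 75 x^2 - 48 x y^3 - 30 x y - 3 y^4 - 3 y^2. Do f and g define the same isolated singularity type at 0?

No.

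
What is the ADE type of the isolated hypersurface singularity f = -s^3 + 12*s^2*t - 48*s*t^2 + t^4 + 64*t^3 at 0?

E_6

The Hessian of f at 0 has rank 0. Corank 2; j^3 = -(s - 4*t)^3 is a perfect cube, so E-series; the 4-jet and mu = 6 give E_6.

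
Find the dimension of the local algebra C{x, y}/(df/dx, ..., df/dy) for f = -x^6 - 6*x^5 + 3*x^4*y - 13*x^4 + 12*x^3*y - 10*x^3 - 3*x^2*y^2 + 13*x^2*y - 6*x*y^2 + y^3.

The Hessian of f at 0 is [[0, 0], [0, 0]] with rank 0, so corank 2. A Groebner basis of the Jacobian ideal J(f) in C{x,y} is {y^3, x^2 - 3*y^2/11, x*y - 6*y^2/11}; counting standard monomials gives mu = 4. Corank 2; j^3 = -(2*x - y)*(5*x^2 - 4*x*y + y^2) splits into three distinct lines over C (the quadratic factor has nonzero discriminant), so D_4.

4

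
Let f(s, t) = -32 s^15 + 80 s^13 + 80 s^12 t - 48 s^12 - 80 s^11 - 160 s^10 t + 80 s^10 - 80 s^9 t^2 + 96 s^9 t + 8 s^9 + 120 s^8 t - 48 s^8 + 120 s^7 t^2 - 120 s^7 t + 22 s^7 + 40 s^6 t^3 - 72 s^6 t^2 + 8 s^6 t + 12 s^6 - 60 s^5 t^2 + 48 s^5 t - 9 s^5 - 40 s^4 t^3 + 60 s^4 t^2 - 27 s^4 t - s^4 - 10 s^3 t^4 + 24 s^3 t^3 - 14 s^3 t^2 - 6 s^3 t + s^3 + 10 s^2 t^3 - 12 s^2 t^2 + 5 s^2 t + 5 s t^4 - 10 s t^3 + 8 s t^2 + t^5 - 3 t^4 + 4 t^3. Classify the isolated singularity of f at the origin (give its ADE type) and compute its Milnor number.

The Hessian of f at 0 is [[0, 0], [0, 0]] with rank 0, so corank 2. A Groebner basis of the Jacobian ideal J(f) in C{s,t} is {s*t^2 + 2*s*t/5 + 4*t^2/5, -s*t/5 + t^3 - 2*t^2/5, s^2 + 16*s*t/5 + 12*t^2/5}; counting standard monomials gives mu = 5. Corank 2; j^3 = (s + t)*(s + 2*t)^2 has shape L^2 M (L != M), so D-series; mu = 5 gives D_5.

Type D_{5}, Milnor number mu = 5.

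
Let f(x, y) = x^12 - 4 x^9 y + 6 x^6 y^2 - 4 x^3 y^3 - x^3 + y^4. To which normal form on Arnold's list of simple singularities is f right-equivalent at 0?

E_{6}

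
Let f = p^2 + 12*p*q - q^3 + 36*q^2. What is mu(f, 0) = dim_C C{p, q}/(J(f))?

2

The Hessian of f at 0 has rank 1. Corank 1: A-series; mu = 2 gives A_2.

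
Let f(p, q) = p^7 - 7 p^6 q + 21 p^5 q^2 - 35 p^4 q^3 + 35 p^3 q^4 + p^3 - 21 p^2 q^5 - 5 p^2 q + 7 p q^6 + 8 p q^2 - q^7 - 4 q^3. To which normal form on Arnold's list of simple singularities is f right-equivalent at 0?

D_8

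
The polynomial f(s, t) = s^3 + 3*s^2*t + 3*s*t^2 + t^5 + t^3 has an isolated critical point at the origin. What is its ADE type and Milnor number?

Type E_8, Milnor number mu = 8.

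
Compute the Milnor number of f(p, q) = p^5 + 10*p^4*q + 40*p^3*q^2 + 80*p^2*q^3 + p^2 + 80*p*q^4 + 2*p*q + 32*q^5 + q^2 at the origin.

4

The Hessian of f at 0 is [[2, 2], [2, 2]] with rank 1, so corank 1. A Groebner basis of the Jacobian ideal J(f) in C{p,q} is {q^4, p + q}; counting standard monomials gives mu = 4. Corank 1: A-series; mu = 4 gives A_4.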